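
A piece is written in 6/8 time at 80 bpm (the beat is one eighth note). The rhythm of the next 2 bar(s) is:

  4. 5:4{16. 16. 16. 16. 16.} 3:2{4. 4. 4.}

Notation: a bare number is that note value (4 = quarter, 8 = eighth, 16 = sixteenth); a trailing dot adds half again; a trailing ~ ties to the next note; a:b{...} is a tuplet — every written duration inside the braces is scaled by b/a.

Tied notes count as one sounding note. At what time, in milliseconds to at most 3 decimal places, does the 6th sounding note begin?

note 6 onset = 27/5b = 4050.0ms

1. 0.0ms @ 0 + 2250.0ms (3)
2. 2250.0ms @ 3 + 450.0ms (3/5)
3. 2700.0ms @ 18/5 + 450.0ms (3/5)
4. 3150.0ms @ 21/5 + 450.0ms (3/5)
5. 3600.0ms @ 24/5 + 450.0ms (3/5)
6. 4050.0ms @ 27/5 + 450.0ms (3/5)
7. 4500.0ms @ 6 + 1500.0ms (2)
8. 6000.0ms @ 8 + 1500.0ms (2)
9. 7500.0ms @ 10 + 1500.0ms (2)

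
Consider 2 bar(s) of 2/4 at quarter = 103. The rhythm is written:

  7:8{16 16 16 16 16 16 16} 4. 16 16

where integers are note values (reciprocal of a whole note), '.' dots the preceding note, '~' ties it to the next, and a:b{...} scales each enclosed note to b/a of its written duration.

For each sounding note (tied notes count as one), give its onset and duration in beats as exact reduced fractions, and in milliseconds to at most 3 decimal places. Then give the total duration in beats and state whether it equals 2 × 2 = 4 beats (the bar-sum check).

1) 0.0ms=0b +166.436ms=2/7b
2) 166.436ms=2/7b +166.436ms=2/7b
3) 332.871ms=4/7b +166.436ms=2/7b
4) 499.307ms=6/7b +166.436ms=2/7b
5) 665.742ms=8/7b +166.436ms=2/7b
6) 832.178ms=10/7b +166.436ms=2/7b
7) 998.613ms=12/7b +166.436ms=2/7b
8) 1165.049ms=2b +873.786ms=3/2b
9) 2038.835ms=7/2b +145.631ms=1/4b
10) 2184.466ms=15/4b +145.631ms=1/4b
Σ=4b of 4 (103bpm 2/4) — PASS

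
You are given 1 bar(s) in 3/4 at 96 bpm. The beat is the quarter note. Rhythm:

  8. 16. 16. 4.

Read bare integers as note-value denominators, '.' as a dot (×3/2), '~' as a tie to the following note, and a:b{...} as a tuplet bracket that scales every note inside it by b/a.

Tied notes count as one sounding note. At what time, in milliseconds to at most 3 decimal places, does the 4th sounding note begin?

1. 0.0ms @ 0 + 468.75ms (3/4)
2. 468.75ms @ 3/4 + 234.375ms (3/8)
3. 703.125ms @ 9/8 + 234.375ms (3/8)
4. 937.5ms @ 3/2 + 937.5ms (3/2)

note 4 onset = 3/2b = 937.5ms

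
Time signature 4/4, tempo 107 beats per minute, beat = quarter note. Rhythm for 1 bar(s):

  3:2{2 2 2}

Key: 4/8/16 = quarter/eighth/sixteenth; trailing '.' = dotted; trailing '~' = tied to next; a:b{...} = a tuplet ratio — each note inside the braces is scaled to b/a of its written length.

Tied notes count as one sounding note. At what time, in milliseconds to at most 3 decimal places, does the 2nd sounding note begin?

note 2 onset = 4/3b = 747.664ms

1. 0.0ms @ 0 + 747.664ms (4/3)
2. 747.664ms @ 4/3 + 747.664ms (4/3)
3. 1495.327ms @ 8/3 + 747.664ms (4/3)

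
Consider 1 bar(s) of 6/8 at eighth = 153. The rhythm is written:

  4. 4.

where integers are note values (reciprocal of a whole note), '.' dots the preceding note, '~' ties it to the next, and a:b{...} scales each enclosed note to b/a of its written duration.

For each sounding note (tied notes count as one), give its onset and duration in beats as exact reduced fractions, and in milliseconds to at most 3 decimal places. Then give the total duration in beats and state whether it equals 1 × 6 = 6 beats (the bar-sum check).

1) 0.0ms=0b +1176.471ms=3b
2) 1176.471ms=3b +1176.471ms=3b
Σ=6b of 6 (153bpm 6/8) — PASS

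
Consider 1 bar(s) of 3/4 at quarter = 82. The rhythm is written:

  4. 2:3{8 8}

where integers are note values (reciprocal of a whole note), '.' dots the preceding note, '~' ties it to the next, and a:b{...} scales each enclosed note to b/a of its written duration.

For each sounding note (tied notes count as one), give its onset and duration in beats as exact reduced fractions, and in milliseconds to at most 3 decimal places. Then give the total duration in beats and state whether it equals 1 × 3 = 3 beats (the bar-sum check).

1) 0.0ms=0b +1097.561ms=3/2b
2) 1097.561ms=3/2b +548.78ms=3/4b
3) 1646.341ms=9/4b +548.78ms=3/4b
Σ=3b of 3 (82bpm 3/4) — PASS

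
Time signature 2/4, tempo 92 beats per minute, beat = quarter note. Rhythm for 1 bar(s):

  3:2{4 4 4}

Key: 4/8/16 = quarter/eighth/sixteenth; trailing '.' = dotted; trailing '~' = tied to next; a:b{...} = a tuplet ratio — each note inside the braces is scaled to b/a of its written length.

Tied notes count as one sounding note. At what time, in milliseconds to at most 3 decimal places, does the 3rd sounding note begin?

1. 0.0ms @ 0 + 434.783ms (2/3)
2. 434.783ms @ 2/3 + 434.783ms (2/3)
3. 869.565ms @ 4/3 + 434.783ms (2/3)

note 3 onset = 4/3b = 869.565ms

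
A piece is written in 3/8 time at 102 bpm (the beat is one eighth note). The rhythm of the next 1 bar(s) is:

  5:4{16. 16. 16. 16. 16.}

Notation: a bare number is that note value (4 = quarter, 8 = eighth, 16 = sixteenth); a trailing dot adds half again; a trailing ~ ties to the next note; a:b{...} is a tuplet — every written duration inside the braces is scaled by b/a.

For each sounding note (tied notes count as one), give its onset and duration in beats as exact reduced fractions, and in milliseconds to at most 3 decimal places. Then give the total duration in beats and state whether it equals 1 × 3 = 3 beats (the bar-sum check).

1) 0.0ms=0b +352.941ms=3/5b
2) 352.941ms=3/5b +352.941ms=3/5b
3) 705.882ms=6/5b +352.941ms=3/5b
4) 1058.824ms=9/5b +352.941ms=3/5b
5) 1411.765ms=12/5b +352.941ms=3/5b
Σ=3b of 3 (102bpm 3/8) — PASS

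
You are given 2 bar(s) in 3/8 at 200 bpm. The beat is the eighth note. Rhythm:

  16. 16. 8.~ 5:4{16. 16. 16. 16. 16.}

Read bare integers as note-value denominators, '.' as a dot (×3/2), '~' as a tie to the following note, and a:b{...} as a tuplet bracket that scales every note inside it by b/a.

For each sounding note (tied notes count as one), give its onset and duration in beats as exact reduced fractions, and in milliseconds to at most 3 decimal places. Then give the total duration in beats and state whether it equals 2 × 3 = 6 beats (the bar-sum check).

1) 0.0ms=0b +225.0ms=3/4b
2) 225.0ms=3/4b +225.0ms=3/4b
3) 450.0ms=3/2b +630.0ms=21/10b
4) 1080.0ms=18/5b +180.0ms=3/5b
5) 1260.0ms=21/5b +180.0ms=3/5b
6) 1440.0ms=24/5b +180.0ms=3/5b
7) 1620.0ms=27/5b +180.0ms=3/5b
Σ=6b of 6 (200bpm 3/8) — PASS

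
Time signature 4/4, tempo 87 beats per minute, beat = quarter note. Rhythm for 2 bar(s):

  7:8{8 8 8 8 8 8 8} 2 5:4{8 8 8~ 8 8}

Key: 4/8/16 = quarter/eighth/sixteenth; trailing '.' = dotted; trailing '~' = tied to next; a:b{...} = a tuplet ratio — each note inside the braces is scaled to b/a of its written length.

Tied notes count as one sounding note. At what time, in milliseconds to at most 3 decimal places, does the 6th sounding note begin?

note 6 onset = 20/7b = 1970.443ms

1. 0.0ms @ 0 + 394.089ms (4/7)
2. 394.089ms @ 4/7 + 394.089ms (4/7)
3. 788.177ms @ 8/7 + 394.089ms (4/7)
4. 1182.266ms @ 12/7 + 394.089ms (4/7)
5. 1576.355ms @ 16/7 + 394.089ms (4/7)
6. 1970.443ms @ 20/7 + 394.089ms (4/7)
7. 2364.532ms @ 24/7 + 394.089ms (4/7)
8. 2758.621ms @ 4 + 1379.31ms (2)
9. 4137.931ms @ 6 + 275.862ms (2/5)
10. 4413.793ms @ 32/5 + 275.862ms (2/5)
11. 4689.655ms @ 34/5 + 551.724ms (4/5)
12. 5241.379ms @ 38/5 + 275.862ms (2/5)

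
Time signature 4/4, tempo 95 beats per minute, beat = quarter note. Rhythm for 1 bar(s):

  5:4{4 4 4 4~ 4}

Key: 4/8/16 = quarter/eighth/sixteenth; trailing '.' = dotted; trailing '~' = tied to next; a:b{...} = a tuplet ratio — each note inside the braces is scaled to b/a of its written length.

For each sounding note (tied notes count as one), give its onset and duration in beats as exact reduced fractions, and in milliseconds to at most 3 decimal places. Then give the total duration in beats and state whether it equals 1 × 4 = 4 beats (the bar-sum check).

1) 0.0ms=0b +505.263ms=4/5b
2) 505.263ms=4/5b +505.263ms=4/5b
3) 1010.526ms=8/5b +505.263ms=4/5b
4) 1515.789ms=12/5b +1010.526ms=8/5b
Σ=4b of 4 (95bpm 4/4) — PASS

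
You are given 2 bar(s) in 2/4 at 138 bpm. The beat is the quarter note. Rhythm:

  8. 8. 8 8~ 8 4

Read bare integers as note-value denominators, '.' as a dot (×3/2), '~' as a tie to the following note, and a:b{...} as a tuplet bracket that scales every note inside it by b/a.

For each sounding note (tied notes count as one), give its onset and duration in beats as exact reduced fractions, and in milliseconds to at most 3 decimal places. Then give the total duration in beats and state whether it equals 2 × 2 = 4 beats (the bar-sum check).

1) 0.0ms=0b +326.087ms=3/4b
2) 326.087ms=3/4b +326.087ms=3/4b
3) 652.174ms=3/2b +217.391ms=1/2b
4) 869.565ms=2b +434.783ms=1b
5) 1304.348ms=3b +434.783ms=1b
Σ=4b of 4 (138bpm 2/4) — PASS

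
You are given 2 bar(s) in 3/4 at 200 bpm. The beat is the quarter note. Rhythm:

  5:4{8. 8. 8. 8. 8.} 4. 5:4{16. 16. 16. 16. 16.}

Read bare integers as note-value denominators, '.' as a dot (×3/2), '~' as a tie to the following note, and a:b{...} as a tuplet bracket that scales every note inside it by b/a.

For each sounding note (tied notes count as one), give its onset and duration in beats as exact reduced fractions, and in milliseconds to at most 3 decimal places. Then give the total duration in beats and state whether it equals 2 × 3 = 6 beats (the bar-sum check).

1) 0.0ms=0b +180.0ms=3/5b
2) 180.0ms=3/5b +180.0ms=3/5b
3) 360.0ms=6/5b +180.0ms=3/5b
4) 540.0ms=9/5b +180.0ms=3/5b
5) 720.0ms=12/5b +180.0ms=3/5b
6) 900.0ms=3b +450.0ms=3/2b
7) 1350.0ms=9/2b +90.0ms=3/10b
8) 1440.0ms=24/5b +90.0ms=3/10b
9) 1530.0ms=51/10b +90.0ms=3/10b
10) 1620.0ms=27/5b +90.0ms=3/10b
11) 1710.0ms=57/10b +90.0ms=3/10b
Σ=6b of 6 (200bpm 3/4) — PASS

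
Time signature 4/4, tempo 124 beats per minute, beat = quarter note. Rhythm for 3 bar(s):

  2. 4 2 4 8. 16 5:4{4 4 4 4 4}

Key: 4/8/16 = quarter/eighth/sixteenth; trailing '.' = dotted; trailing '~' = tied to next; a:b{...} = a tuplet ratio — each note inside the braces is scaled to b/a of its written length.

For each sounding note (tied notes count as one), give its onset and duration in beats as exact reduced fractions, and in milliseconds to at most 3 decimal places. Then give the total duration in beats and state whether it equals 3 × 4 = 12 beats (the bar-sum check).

1) 0.0ms=0b +1451.613ms=3b
2) 1451.613ms=3b +483.871ms=1b
3) 1935.484ms=4b +967.742ms=2b
4) 2903.226ms=6b +483.871ms=1b
5) 3387.097ms=7b +362.903ms=3/4b
6) 3750.0ms=31/4b +120.968ms=1/4b
7) 3870.968ms=8b +387.097ms=4/5b
8) 4258.065ms=44/5b +387.097ms=4/5b
9) 4645.161ms=48/5b +387.097ms=4/5b
10) 5032.258ms=52/5b +387.097ms=4/5b
11) 5419.355ms=56/5b +387.097ms=4/5b
Σ=12b of 12 (124bpm 4/4) — PASS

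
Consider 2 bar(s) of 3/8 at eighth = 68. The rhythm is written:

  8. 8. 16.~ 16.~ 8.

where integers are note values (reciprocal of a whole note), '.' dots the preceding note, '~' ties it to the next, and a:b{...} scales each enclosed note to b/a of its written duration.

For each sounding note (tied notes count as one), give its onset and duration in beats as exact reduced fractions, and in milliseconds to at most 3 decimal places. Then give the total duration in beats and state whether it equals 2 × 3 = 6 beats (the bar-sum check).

1) 0.0ms=0b +1323.529ms=3/2b
2) 1323.529ms=3/2b +1323.529ms=3/2b
3) 2647.059ms=3b +2647.059ms=3b
Σ=6b of 6 (68bpm 3/8) — PASS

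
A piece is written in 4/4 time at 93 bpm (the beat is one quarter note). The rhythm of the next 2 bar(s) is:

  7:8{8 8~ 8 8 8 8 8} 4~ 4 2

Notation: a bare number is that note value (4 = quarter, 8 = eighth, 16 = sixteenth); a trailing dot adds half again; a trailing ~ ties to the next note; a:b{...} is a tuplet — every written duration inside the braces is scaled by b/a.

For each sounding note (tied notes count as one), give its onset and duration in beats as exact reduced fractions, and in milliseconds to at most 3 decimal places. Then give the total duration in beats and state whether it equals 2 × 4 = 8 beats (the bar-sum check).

1) 0.0ms=0b +368.664ms=4/7b
2) 368.664ms=4/7b +737.327ms=8/7b
3) 1105.991ms=12/7b +368.664ms=4/7b
4) 1474.654ms=16/7b +368.664ms=4/7b
5) 1843.318ms=20/7b +368.664ms=4/7b
6) 2211.982ms=24/7b +368.664ms=4/7b
7) 2580.645ms=4b +1290.323ms=2b
8) 3870.968ms=6b +1290.323ms=2b
Σ=8b of 8 (93bpm 4/4) — PASS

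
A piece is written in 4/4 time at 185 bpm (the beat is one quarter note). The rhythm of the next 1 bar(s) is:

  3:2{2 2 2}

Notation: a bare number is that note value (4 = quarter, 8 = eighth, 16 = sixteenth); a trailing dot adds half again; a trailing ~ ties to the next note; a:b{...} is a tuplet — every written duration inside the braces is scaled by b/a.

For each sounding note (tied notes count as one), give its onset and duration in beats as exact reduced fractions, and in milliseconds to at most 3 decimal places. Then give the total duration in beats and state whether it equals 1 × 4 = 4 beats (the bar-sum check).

1) 0.0ms=0b +432.432ms=4/3b
2) 432.432ms=4/3b +432.432ms=4/3b
3) 864.865ms=8/3b +432.432ms=4/3b
Σ=4b of 4 (185bpm 4/4) — PASS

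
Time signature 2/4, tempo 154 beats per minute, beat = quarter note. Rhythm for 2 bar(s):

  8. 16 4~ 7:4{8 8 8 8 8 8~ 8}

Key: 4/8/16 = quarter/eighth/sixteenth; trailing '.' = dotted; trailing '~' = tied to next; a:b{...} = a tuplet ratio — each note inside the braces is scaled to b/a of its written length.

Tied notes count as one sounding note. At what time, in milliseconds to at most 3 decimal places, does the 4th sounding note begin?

note 4 onset = 16/7b = 890.538ms

1. 0.0ms @ 0 + 292.208ms (3/4)
2. 292.208ms @ 3/4 + 97.403ms (1/4)
3. 389.61ms @ 1 + 500.928ms (9/7)
4. 890.538ms @ 16/7 + 111.317ms (2/7)
5. 1001.855ms @ 18/7 + 111.317ms (2/7)
6. 1113.173ms @ 20/7 + 111.317ms (2/7)
7. 1224.49ms @ 22/7 + 111.317ms (2/7)
8. 1335.807ms @ 24/7 + 222.635ms (4/7)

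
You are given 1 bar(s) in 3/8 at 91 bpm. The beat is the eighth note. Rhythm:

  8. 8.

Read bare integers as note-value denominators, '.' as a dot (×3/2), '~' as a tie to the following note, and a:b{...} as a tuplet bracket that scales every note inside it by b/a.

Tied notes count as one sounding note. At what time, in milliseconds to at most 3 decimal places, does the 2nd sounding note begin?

1. 0.0ms @ 0 + 989.011ms (3/2)
2. 989.011ms @ 3/2 + 989.011ms (3/2)

note 2 onset = 3/2b = 989.011ms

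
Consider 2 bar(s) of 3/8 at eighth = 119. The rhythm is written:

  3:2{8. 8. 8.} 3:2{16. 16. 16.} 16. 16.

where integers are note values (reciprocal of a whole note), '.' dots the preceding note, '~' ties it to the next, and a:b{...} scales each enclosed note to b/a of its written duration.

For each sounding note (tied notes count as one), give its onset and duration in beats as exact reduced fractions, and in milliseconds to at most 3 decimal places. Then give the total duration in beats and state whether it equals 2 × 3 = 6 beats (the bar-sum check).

1) 0.0ms=0b +504.202ms=1b
2) 504.202ms=1b +504.202ms=1b
3) 1008.403ms=2b +504.202ms=1b
4) 1512.605ms=3b +252.101ms=1/2b
5) 1764.706ms=7/2b +252.101ms=1/2b
6) 2016.807ms=4b +252.101ms=1/2b
7) 2268.908ms=9/2b +378.151ms=3/4b
8) 2647.059ms=21/4b +378.151ms=3/4b
Σ=6b of 6 (119bpm 3/8) — PASS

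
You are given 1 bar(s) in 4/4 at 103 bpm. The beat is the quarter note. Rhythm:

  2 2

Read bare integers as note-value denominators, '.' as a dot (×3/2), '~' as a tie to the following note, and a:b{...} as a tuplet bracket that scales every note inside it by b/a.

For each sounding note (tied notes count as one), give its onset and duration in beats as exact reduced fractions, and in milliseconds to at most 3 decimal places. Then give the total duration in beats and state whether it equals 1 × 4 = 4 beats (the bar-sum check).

1) 0.0ms=0b +1165.049ms=2b
2) 1165.049ms=2b +1165.049ms=2b
Σ=4b of 4 (103bpm 4/4) — PASS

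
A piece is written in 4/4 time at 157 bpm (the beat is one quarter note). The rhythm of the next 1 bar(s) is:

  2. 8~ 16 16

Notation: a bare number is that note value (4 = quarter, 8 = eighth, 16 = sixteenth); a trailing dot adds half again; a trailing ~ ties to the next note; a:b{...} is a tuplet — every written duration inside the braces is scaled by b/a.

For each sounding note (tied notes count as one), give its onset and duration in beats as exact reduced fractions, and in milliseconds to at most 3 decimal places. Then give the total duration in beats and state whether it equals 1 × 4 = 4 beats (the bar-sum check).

1) 0.0ms=0b +1146.497ms=3b
2) 1146.497ms=3b +286.624ms=3/4b
3) 1433.121ms=15/4b +95.541ms=1/4b
Σ=4b of 4 (157bpm 4/4) — PASS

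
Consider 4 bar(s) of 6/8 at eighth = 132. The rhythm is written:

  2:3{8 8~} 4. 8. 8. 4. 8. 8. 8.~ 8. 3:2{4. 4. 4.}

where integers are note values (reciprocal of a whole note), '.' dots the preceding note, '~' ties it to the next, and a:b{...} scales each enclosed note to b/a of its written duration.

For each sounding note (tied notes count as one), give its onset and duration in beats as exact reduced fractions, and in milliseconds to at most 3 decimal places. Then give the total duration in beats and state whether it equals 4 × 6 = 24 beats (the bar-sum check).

1) 0.0ms=0b +681.818ms=3/2b
2) 681.818ms=3/2b +2045.455ms=9/2b
3) 2727.273ms=6b +681.818ms=3/2b
4) 3409.091ms=15/2b +681.818ms=3/2b
5) 4090.909ms=9b +1363.636ms=3b
6) 5454.545ms=12b +681.818ms=3/2b
7) 6136.364ms=27/2b +681.818ms=3/2b
8) 6818.182ms=15b +1363.636ms=3b
9) 8181.818ms=18b +909.091ms=2b
10) 9090.909ms=20b +909.091ms=2b
11) 10000.0ms=22b +909.091ms=2b
Σ=24b of 24 (132bpm 6/8) — PASS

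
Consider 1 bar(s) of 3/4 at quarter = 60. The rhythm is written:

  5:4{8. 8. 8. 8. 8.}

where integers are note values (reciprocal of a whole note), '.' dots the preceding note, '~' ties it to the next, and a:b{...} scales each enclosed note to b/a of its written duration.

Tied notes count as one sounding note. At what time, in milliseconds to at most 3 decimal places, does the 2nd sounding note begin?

note 2 onset = 3/5b = 600.0ms

1. 0.0ms @ 0 + 600.0ms (3/5)
2. 600.0ms @ 3/5 + 600.0ms (3/5)
3. 1200.0ms @ 6/5 + 600.0ms (3/5)
4. 1800.0ms @ 9/5 + 600.0ms (3/5)
5. 2400.0ms @ 12/5 + 600.0ms (3/5)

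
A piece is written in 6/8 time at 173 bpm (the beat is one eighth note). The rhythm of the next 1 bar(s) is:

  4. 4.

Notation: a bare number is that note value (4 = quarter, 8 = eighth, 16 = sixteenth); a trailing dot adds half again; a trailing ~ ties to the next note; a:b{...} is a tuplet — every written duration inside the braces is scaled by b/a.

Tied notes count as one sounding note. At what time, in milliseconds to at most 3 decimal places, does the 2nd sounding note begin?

1. 0.0ms @ 0 + 1040.462ms (3)
2. 1040.462ms @ 3 + 1040.462ms (3)

note 2 onset = 3b = 1040.462ms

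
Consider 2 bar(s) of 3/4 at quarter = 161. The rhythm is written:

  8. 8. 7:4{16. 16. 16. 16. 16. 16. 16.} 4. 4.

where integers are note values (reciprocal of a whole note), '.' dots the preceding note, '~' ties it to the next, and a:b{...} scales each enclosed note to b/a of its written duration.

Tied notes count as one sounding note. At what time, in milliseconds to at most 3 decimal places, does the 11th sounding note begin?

1. 0.0ms @ 0 + 279.503ms (3/4)
2. 279.503ms @ 3/4 + 279.503ms (3/4)
3. 559.006ms @ 3/2 + 79.858ms (3/14)
4. 638.864ms @ 12/7 + 79.858ms (3/14)
5. 718.722ms @ 27/14 + 79.858ms (3/14)
6. 798.58ms @ 15/7 + 79.858ms (3/14)
7. 878.438ms @ 33/14 + 79.858ms (3/14)
8. 958.296ms @ 18/7 + 79.858ms (3/14)
9. 1038.154ms @ 39/14 + 79.858ms (3/14)
10. 1118.012ms @ 3 + 559.006ms (3/2)
11. 1677.019ms @ 9/2 + 559.006ms (3/2)

note 11 onset = 9/2b = 1677.019ms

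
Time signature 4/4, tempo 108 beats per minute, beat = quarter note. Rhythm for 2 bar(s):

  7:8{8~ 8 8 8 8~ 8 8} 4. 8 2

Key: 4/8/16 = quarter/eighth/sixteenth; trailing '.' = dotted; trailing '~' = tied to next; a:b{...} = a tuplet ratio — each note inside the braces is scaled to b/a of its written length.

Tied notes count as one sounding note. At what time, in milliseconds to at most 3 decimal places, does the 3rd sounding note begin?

1. 0.0ms @ 0 + 634.921ms (8/7)
2. 634.921ms @ 8/7 + 317.46ms (4/7)
3. 952.381ms @ 12/7 + 317.46ms (4/7)
4. 1269.841ms @ 16/7 + 634.921ms (8/7)
5. 1904.762ms @ 24/7 + 317.46ms (4/7)
6. 2222.222ms @ 4 + 833.333ms (3/2)
7. 3055.556ms @ 11/2 + 277.778ms (1/2)
8. 3333.333ms @ 6 + 1111.111ms (2)

note 3 onset = 12/7b = 952.381ms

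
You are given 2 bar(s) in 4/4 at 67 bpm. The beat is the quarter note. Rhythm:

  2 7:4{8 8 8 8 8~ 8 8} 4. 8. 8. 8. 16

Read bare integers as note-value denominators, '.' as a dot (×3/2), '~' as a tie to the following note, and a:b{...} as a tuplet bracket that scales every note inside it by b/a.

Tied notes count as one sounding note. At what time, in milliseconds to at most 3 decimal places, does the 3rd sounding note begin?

1. 0.0ms @ 0 + 1791.045ms (2)
2. 1791.045ms @ 2 + 255.864ms (2/7)
3. 2046.908ms @ 16/7 + 255.864ms (2/7)
4. 2302.772ms @ 18/7 + 255.864ms (2/7)
5. 2558.635ms @ 20/7 + 255.864ms (2/7)
6. 2814.499ms @ 22/7 + 511.727ms (4/7)
7. 3326.226ms @ 26/7 + 255.864ms (2/7)
8. 3582.09ms @ 4 + 1343.284ms (3/2)
9. 4925.373ms @ 11/2 + 671.642ms (3/4)
10. 5597.015ms @ 25/4 + 671.642ms (3/4)
11. 6268.657ms @ 7 + 671.642ms (3/4)
12. 6940.299ms @ 31/4 + 223.881ms (1/4)

note 3 onset = 16/7b = 2046.908ms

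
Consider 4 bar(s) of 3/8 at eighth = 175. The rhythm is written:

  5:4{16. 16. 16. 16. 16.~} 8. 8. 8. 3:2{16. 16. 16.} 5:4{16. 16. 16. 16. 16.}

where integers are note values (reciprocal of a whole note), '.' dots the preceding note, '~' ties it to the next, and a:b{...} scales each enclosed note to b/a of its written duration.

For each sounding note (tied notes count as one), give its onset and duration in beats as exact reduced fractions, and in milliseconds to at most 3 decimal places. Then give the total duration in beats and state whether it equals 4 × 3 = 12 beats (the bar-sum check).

1) 0.0ms=0b +205.714ms=3/5b
2) 205.714ms=3/5b +205.714ms=3/5b
3) 411.429ms=6/5b +205.714ms=3/5b
4) 617.143ms=9/5b +205.714ms=3/5b
5) 822.857ms=12/5b +720.0ms=21/10b
6) 1542.857ms=9/2b +514.286ms=3/2b
7) 2057.143ms=6b +514.286ms=3/2b
8) 2571.429ms=15/2b +171.429ms=1/2b
9) 2742.857ms=8b +171.429ms=1/2b
10) 2914.286ms=17/2b +171.429ms=1/2b
11) 3085.714ms=9b +205.714ms=3/5b
12) 3291.429ms=48/5b +205.714ms=3/5b
13) 3497.143ms=51/5b +205.714ms=3/5b
14) 3702.857ms=54/5b +205.714ms=3/5b
15) 3908.571ms=57/5b +205.714ms=3/5b
Σ=12b of 12 (175bpm 3/8) — PASS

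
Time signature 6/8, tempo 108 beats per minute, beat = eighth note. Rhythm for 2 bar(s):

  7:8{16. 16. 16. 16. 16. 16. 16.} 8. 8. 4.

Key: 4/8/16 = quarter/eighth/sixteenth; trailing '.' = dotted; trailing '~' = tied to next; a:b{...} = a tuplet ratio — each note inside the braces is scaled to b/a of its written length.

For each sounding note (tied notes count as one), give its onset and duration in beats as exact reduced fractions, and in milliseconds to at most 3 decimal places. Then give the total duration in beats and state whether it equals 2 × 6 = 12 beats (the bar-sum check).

1) 0.0ms=0b +476.19ms=6/7b
2) 476.19ms=6/7b +476.19ms=6/7b
3) 952.381ms=12/7b +476.19ms=6/7b
4) 1428.571ms=18/7b +476.19ms=6/7b
5) 1904.762ms=24/7b +476.19ms=6/7b
6) 2380.952ms=30/7b +476.19ms=6/7b
7) 2857.143ms=36/7b +476.19ms=6/7b
8) 3333.333ms=6b +833.333ms=3/2b
9) 4166.667ms=15/2b +833.333ms=3/2b
10) 5000.0ms=9b +1666.667ms=3b
Σ=12b of 12 (108bpm 6/8) — PASS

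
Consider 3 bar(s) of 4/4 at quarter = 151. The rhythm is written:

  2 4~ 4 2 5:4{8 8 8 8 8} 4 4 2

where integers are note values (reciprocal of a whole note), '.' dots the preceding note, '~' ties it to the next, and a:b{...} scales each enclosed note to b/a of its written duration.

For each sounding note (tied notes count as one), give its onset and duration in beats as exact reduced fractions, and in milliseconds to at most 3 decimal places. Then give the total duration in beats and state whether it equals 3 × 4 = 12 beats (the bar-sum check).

1) 0.0ms=0b +794.702ms=2b
2) 794.702ms=2b +794.702ms=2b
3) 1589.404ms=4b +794.702ms=2b
4) 2384.106ms=6b +158.94ms=2/5b
5) 2543.046ms=32/5b +158.94ms=2/5b
6) 2701.987ms=34/5b +158.94ms=2/5b
7) 2860.927ms=36/5b +158.94ms=2/5b
8) 3019.868ms=38/5b +158.94ms=2/5b
9) 3178.808ms=8b +397.351ms=1b
10) 3576.159ms=9b +397.351ms=1b
11) 3973.51ms=10b +794.702ms=2b
Σ=12b of 12 (151bpm 4/4) — PASS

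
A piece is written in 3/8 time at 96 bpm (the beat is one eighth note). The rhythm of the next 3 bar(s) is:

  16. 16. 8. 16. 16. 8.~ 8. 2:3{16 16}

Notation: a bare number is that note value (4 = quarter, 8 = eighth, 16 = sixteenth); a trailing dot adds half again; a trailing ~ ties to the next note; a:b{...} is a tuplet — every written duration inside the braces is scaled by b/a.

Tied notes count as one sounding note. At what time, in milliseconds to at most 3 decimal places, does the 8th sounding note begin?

note 8 onset = 33/4b = 5156.25ms

1. 0.0ms @ 0 + 468.75ms (3/4)
2. 468.75ms @ 3/4 + 468.75ms (3/4)
3. 937.5ms @ 3/2 + 937.5ms (3/2)
4. 1875.0ms @ 3 + 468.75ms (3/4)
5. 2343.75ms @ 15/4 + 468.75ms (3/4)
6. 2812.5ms @ 9/2 + 1875.0ms (3)
7. 4687.5ms @ 15/2 + 468.75ms (3/4)
8. 5156.25ms @ 33/4 + 468.75ms (3/4)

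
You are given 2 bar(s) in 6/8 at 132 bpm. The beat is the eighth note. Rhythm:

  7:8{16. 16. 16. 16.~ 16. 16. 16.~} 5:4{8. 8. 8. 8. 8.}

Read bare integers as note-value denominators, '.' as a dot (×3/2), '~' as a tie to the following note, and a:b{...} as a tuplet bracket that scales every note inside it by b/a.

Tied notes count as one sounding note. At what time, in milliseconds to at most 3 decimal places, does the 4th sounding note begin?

1. 0.0ms @ 0 + 389.61ms (6/7)
2. 389.61ms @ 6/7 + 389.61ms (6/7)
3. 779.221ms @ 12/7 + 389.61ms (6/7)
4. 1168.831ms @ 18/7 + 779.221ms (12/7)
5. 1948.052ms @ 30/7 + 389.61ms (6/7)
6. 2337.662ms @ 36/7 + 935.065ms (72/35)
7. 3272.727ms @ 36/5 + 545.455ms (6/5)
8. 3818.182ms @ 42/5 + 545.455ms (6/5)
9. 4363.636ms @ 48/5 + 545.455ms (6/5)
10. 4909.091ms @ 54/5 + 545.455ms (6/5)

note 4 onset = 18/7b = 1168.831ms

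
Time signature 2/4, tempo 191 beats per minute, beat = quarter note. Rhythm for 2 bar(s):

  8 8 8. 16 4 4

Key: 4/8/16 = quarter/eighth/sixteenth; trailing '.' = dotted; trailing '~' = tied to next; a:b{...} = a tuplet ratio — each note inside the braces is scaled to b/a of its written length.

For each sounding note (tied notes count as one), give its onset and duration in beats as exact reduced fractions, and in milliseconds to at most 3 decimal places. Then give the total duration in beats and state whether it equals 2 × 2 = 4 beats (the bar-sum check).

1) 0.0ms=0b +157.068ms=1/2b
2) 157.068ms=1/2b +157.068ms=1/2b
3) 314.136ms=1b +235.602ms=3/4b
4) 549.738ms=7/4b +78.534ms=1/4b
5) 628.272ms=2b +314.136ms=1b
6) 942.408ms=3b +314.136ms=1b
Σ=4b of 4 (191bpm 2/4) — PASS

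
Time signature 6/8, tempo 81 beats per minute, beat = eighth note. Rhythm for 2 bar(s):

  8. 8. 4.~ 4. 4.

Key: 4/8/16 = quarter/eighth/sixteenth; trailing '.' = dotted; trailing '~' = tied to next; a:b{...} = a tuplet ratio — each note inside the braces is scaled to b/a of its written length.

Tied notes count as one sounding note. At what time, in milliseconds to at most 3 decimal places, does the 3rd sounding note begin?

note 3 onset = 3b = 2222.222ms

1. 0.0ms @ 0 + 1111.111ms (3/2)
2. 1111.111ms @ 3/2 + 1111.111ms (3/2)
3. 2222.222ms @ 3 + 4444.444ms (6)
4. 6666.667ms @ 9 + 2222.222ms (3)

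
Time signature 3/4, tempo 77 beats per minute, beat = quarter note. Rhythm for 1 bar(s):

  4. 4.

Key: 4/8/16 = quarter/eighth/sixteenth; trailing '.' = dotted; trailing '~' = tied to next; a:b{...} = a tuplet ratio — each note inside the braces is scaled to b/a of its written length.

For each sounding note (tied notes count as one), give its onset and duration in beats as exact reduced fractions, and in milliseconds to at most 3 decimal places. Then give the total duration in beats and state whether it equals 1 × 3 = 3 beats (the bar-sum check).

1) 0.0ms=0b +1168.831ms=3/2b
2) 1168.831ms=3/2b +1168.831ms=3/2b
Σ=3b of 3 (77bpm 3/4) — PASS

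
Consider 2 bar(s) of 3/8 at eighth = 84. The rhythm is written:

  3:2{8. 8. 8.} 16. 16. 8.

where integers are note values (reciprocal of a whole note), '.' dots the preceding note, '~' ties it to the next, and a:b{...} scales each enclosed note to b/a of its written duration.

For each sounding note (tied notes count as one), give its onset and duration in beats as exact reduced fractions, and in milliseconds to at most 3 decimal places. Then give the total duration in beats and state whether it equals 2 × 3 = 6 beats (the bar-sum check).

1) 0.0ms=0b +714.286ms=1b
2) 714.286ms=1b +714.286ms=1b
3) 1428.571ms=2b +714.286ms=1b
4) 2142.857ms=3b +535.714ms=3/4b
5) 2678.571ms=15/4b +535.714ms=3/4b
6) 3214.286ms=9/2b +1071.429ms=3/2b
Σ=6b of 6 (84bpm 3/8) — PASS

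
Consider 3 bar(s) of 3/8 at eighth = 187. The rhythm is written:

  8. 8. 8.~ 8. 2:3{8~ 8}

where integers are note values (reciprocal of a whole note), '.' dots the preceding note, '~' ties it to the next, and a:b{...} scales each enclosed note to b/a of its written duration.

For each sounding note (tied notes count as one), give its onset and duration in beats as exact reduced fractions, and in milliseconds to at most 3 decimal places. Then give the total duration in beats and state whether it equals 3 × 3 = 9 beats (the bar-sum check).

1) 0.0ms=0b +481.283ms=3/2b
2) 481.283ms=3/2b +481.283ms=3/2b
3) 962.567ms=3b +962.567ms=3b
4) 1925.134ms=6b +962.567ms=3b
Σ=9b of 9 (187bpm 3/8) — PASS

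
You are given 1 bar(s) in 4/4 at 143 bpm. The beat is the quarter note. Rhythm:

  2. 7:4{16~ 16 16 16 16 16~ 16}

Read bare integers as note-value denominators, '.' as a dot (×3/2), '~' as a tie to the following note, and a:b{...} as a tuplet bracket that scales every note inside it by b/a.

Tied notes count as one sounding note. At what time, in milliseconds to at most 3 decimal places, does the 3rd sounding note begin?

1. 0.0ms @ 0 + 1258.741ms (3)
2. 1258.741ms @ 3 + 119.88ms (2/7)
3. 1378.621ms @ 23/7 + 59.94ms (1/7)
4. 1438.561ms @ 24/7 + 59.94ms (1/7)
5. 1498.501ms @ 25/7 + 59.94ms (1/7)
6. 1558.442ms @ 26/7 + 119.88ms (2/7)

note 3 onset = 23/7b = 1378.621ms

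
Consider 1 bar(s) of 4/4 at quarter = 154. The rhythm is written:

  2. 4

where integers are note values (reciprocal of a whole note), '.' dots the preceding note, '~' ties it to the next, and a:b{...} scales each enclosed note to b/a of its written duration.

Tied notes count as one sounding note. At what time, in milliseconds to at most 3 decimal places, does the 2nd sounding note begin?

note 2 onset = 3b = 1168.831ms

1. 0.0ms @ 0 + 1168.831ms (3)
2. 1168.831ms @ 3 + 389.61ms (1)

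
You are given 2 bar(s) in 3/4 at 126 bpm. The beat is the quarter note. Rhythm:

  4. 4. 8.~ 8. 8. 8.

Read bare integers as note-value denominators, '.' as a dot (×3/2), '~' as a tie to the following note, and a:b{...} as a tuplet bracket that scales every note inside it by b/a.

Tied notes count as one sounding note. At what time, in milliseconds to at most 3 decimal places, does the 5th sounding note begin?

note 5 onset = 21/4b = 2500.0ms

1. 0.0ms @ 0 + 714.286ms (3/2)
2. 714.286ms @ 3/2 + 714.286ms (3/2)
3. 1428.571ms @ 3 + 714.286ms (3/2)
4. 2142.857ms @ 9/2 + 357.143ms (3/4)
5. 2500.0ms @ 21/4 + 357.143ms (3/4)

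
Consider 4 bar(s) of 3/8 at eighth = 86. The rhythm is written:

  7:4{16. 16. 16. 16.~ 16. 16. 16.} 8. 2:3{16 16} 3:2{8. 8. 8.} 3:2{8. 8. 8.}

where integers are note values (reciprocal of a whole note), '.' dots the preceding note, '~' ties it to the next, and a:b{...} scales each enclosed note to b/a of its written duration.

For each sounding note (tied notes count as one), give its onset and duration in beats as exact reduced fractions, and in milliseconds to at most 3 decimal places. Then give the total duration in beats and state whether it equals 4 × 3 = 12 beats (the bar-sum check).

1) 0.0ms=0b +299.003ms=3/7b
2) 299.003ms=3/7b +299.003ms=3/7b
3) 598.007ms=6/7b +299.003ms=3/7b
4) 897.01ms=9/7b +598.007ms=6/7b
5) 1495.017ms=15/7b +299.003ms=3/7b
6) 1794.02ms=18/7b +299.003ms=3/7b
7) 2093.023ms=3b +1046.512ms=3/2b
8) 3139.535ms=9/2b +523.256ms=3/4b
9) 3662.791ms=21/4b +523.256ms=3/4b
10) 4186.047ms=6b +697.674ms=1b
11) 4883.721ms=7b +697.674ms=1b
12) 5581.395ms=8b +697.674ms=1b
13) 6279.07ms=9b +697.674ms=1b
14) 6976.744ms=10b +697.674ms=1b
15) 7674.419ms=11b +697.674ms=1b
Σ=12b of 12 (86bpm 3/8) — PASS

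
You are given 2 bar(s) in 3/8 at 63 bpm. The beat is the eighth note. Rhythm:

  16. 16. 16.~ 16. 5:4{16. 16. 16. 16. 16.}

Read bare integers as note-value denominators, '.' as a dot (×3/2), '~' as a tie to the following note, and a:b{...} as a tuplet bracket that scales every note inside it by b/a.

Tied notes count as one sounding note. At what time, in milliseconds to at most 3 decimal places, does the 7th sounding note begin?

1. 0.0ms @ 0 + 714.286ms (3/4)
2. 714.286ms @ 3/4 + 714.286ms (3/4)
3. 1428.571ms @ 3/2 + 1428.571ms (3/2)
4. 2857.143ms @ 3 + 571.429ms (3/5)
5. 3428.571ms @ 18/5 + 571.429ms (3/5)
6. 4000.0ms @ 21/5 + 571.429ms (3/5)
7. 4571.429ms @ 24/5 + 571.429ms (3/5)
8. 5142.857ms @ 27/5 + 571.429ms (3/5)

note 7 onset = 24/5b = 4571.429ms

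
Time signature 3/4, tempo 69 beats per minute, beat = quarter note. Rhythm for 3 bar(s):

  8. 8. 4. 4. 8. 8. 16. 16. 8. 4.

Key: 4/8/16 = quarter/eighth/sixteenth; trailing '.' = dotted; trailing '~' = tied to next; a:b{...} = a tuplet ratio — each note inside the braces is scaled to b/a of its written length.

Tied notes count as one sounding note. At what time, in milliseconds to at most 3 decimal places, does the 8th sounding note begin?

1. 0.0ms @ 0 + 652.174ms (3/4)
2. 652.174ms @ 3/4 + 652.174ms (3/4)
3. 1304.348ms @ 3/2 + 1304.348ms (3/2)
4. 2608.696ms @ 3 + 1304.348ms (3/2)
5. 3913.043ms @ 9/2 + 652.174ms (3/4)
6. 4565.217ms @ 21/4 + 652.174ms (3/4)
7. 5217.391ms @ 6 + 326.087ms (3/8)
8. 5543.478ms @ 51/8 + 326.087ms (3/8)
9. 5869.565ms @ 27/4 + 652.174ms (3/4)
10. 6521.739ms @ 15/2 + 1304.348ms (3/2)

note 8 onset = 51/8b = 5543.478ms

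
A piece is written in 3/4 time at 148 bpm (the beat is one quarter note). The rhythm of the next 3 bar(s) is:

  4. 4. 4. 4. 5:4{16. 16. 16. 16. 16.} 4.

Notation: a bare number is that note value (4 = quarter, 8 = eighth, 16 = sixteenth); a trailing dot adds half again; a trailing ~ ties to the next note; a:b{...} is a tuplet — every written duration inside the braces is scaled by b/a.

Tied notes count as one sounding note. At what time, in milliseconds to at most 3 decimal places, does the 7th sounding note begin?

1. 0.0ms @ 0 + 608.108ms (3/2)
2. 608.108ms @ 3/2 + 608.108ms (3/2)
3. 1216.216ms @ 3 + 608.108ms (3/2)
4. 1824.324ms @ 9/2 + 608.108ms (3/2)
5. 2432.432ms @ 6 + 121.622ms (3/10)
6. 2554.054ms @ 63/10 + 121.622ms (3/10)
7. 2675.676ms @ 33/5 + 121.622ms (3/10)
8. 2797.297ms @ 69/10 + 121.622ms (3/10)
9. 2918.919ms @ 36/5 + 121.622ms (3/10)
10. 3040.541ms @ 15/2 + 608.108ms (3/2)

note 7 onset = 33/5b = 2675.676ms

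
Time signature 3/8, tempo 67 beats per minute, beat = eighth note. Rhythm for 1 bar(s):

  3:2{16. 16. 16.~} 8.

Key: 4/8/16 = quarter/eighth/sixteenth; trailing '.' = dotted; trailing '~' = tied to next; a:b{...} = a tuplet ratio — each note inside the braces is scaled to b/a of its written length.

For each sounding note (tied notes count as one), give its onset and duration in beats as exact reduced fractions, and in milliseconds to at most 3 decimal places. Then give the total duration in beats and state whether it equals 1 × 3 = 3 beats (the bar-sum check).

1) 0.0ms=0b +447.761ms=1/2b
2) 447.761ms=1/2b +447.761ms=1/2b
3) 895.522ms=1b +1791.045ms=2b
Σ=3b of 3 (67bpm 3/8) — PASS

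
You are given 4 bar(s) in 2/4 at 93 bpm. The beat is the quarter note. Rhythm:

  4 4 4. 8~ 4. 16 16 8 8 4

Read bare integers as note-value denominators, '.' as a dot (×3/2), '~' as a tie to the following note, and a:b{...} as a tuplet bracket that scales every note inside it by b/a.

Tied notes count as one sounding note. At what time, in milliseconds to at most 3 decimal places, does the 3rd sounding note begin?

1. 0.0ms @ 0 + 645.161ms (1)
2. 645.161ms @ 1 + 645.161ms (1)
3. 1290.323ms @ 2 + 967.742ms (3/2)
4. 2258.065ms @ 7/2 + 1290.323ms (2)
5. 3548.387ms @ 11/2 + 161.29ms (1/4)
6. 3709.677ms @ 23/4 + 161.29ms (1/4)
7. 3870.968ms @ 6 + 322.581ms (1/2)
8. 4193.548ms @ 13/2 + 322.581ms (1/2)
9. 4516.129ms @ 7 + 645.161ms (1)

note 3 onset = 2b = 1290.323ms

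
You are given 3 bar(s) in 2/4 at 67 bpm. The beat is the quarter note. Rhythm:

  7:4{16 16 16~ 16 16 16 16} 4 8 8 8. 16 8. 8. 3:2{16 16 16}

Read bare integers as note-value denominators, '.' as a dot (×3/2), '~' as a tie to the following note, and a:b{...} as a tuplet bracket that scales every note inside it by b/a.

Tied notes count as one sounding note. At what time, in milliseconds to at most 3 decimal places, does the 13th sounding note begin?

1. 0.0ms @ 0 + 127.932ms (1/7)
2. 127.932ms @ 1/7 + 127.932ms (1/7)
3. 255.864ms @ 2/7 + 255.864ms (2/7)
4. 511.727ms @ 4/7 + 127.932ms (1/7)
5. 639.659ms @ 5/7 + 127.932ms (1/7)
6. 767.591ms @ 6/7 + 127.932ms (1/7)
7. 895.522ms @ 1 + 895.522ms (1)
8. 1791.045ms @ 2 + 447.761ms (1/2)
9. 2238.806ms @ 5/2 + 447.761ms (1/2)
10. 2686.567ms @ 3 + 671.642ms (3/4)
11. 3358.209ms @ 15/4 + 223.881ms (1/4)
12. 3582.09ms @ 4 + 671.642ms (3/4)
13. 4253.731ms @ 19/4 + 671.642ms (3/4)
14. 4925.373ms @ 11/2 + 149.254ms (1/6)
15. 5074.627ms @ 17/3 + 149.254ms (1/6)
16. 5223.881ms @ 35/6 + 149.254ms (1/6)

note 13 onset = 19/4b = 4253.731ms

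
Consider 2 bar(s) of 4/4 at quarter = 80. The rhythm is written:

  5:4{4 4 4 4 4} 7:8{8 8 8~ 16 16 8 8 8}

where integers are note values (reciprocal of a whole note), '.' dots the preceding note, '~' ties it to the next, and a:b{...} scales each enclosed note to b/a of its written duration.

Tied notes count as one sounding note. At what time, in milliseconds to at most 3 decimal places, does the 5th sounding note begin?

note 5 onset = 16/5b = 2400.0ms

1. 0.0ms @ 0 + 600.0ms (4/5)
2. 600.0ms @ 4/5 + 600.0ms (4/5)
3. 1200.0ms @ 8/5 + 600.0ms (4/5)
4. 1800.0ms @ 12/5 + 600.0ms (4/5)
5. 2400.0ms @ 16/5 + 600.0ms (4/5)
6. 3000.0ms @ 4 + 428.571ms (4/7)
7. 3428.571ms @ 32/7 + 428.571ms (4/7)
8. 3857.143ms @ 36/7 + 642.857ms (6/7)
9. 4500.0ms @ 6 + 214.286ms (2/7)
10. 4714.286ms @ 44/7 + 428.571ms (4/7)
11. 5142.857ms @ 48/7 + 428.571ms (4/7)
12. 5571.429ms @ 52/7 + 428.571ms (4/7)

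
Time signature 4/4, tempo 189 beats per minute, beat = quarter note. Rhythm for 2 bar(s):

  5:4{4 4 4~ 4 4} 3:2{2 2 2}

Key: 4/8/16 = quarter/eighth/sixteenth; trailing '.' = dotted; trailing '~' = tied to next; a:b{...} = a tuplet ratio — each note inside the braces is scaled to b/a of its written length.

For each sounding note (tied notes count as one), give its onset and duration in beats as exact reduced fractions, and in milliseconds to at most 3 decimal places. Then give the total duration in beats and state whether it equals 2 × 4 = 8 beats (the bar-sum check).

1) 0.0ms=0b +253.968ms=4/5b
2) 253.968ms=4/5b +253.968ms=4/5b
3) 507.937ms=8/5b +507.937ms=8/5b
4) 1015.873ms=16/5b +253.968ms=4/5b
5) 1269.841ms=4b +423.28ms=4/3b
6) 1693.122ms=16/3b +423.28ms=4/3b
7) 2116.402ms=20/3b +423.28ms=4/3b
Σ=8b of 8 (189bpm 4/4) — PASS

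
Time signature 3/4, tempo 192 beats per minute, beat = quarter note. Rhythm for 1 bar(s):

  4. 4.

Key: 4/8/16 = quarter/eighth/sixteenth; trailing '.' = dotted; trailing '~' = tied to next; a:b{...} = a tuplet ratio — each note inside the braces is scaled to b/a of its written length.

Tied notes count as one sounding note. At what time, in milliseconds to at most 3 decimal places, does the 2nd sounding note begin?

note 2 onset = 3/2b = 468.75ms

1. 0.0ms @ 0 + 468.75ms (3/2)
2. 468.75ms @ 3/2 + 468.75ms (3/2)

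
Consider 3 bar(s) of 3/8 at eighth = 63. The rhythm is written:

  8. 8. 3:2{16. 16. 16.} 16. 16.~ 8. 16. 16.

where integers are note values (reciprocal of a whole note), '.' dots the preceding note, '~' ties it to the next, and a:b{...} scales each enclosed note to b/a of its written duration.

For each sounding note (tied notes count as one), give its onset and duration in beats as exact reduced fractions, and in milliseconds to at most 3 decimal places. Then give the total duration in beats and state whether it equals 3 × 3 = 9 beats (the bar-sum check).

1) 0.0ms=0b +1428.571ms=3/2b
2) 1428.571ms=3/2b +1428.571ms=3/2b
3) 2857.143ms=3b +476.19ms=1/2b
4) 3333.333ms=7/2b +476.19ms=1/2b
5) 3809.524ms=4b +476.19ms=1/2b
6) 4285.714ms=9/2b +714.286ms=3/4b
7) 5000.0ms=21/4b +2142.857ms=9/4b
8) 7142.857ms=15/2b +714.286ms=3/4b
9) 7857.143ms=33/4b +714.286ms=3/4b
Σ=9b of 9 (63bpm 3/8) — PASS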